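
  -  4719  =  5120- 9839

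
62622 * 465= 29119230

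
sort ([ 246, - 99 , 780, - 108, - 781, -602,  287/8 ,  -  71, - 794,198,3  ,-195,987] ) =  [ - 794, - 781, - 602, - 195, - 108, - 99, - 71,3,  287/8, 198, 246, 780, 987]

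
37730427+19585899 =57316326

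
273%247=26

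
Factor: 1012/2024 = 2^( - 1) = 1/2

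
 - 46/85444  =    -  1 + 42699/42722= -  0.00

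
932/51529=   932/51529 = 0.02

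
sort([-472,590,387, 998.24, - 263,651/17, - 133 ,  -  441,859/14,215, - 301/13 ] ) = [ - 472, - 441, - 263, - 133,-301/13, 651/17,859/14,  215,387,590, 998.24] 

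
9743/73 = 9743/73 = 133.47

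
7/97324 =7/97324 = 0.00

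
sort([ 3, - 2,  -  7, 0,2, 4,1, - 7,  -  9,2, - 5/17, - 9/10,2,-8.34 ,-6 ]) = [ - 9 , - 8.34, - 7 ,-7, - 6, - 2,  -  9/10, - 5/17,0,1,2,  2,2,3, 4 ]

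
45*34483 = 1551735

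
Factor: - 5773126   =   - 2^1*2886563^1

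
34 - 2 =32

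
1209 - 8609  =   - 7400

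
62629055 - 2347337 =60281718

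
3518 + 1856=5374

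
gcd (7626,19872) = 6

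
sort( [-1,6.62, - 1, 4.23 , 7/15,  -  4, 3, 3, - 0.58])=[-4,-1, - 1, - 0.58,7/15,3 , 3, 4.23,6.62 ]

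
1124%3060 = 1124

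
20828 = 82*254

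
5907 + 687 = 6594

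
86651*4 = 346604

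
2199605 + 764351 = 2963956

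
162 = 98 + 64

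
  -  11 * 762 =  - 8382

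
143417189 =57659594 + 85757595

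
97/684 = 97/684 = 0.14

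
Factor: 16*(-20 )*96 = - 30720 = - 2^11*3^1* 5^1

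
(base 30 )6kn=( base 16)1787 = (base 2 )1011110000111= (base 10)6023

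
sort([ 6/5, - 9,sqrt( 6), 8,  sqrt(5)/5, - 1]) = [ - 9, - 1 , sqrt( 5 )/5, 6/5, sqrt( 6),  8 ]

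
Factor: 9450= 2^1*3^3 * 5^2*7^1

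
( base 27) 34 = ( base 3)10011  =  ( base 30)2p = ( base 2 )1010101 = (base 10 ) 85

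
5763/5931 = 1921/1977 = 0.97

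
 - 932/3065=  - 932/3065 = -0.30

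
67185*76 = 5106060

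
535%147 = 94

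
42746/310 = 137 + 138/155 = 137.89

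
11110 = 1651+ 9459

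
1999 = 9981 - 7982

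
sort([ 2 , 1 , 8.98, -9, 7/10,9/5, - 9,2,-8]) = [ - 9, - 9, - 8  ,  7/10,1 , 9/5,2 , 2 , 8.98]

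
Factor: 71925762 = 2^1*3^1 * 11987627^1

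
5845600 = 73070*80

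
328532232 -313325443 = 15206789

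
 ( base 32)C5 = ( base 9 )472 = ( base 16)185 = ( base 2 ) 110000101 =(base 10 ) 389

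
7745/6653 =7745/6653 = 1.16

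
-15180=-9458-5722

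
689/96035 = 689/96035 = 0.01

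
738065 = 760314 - 22249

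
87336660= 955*91452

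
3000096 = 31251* 96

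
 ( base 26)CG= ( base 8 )510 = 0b101001000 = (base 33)9V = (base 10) 328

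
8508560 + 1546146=10054706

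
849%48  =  33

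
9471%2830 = 981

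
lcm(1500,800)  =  12000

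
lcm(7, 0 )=0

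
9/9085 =9/9085 = 0.00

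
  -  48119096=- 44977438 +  - 3141658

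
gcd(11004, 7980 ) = 84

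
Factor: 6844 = 2^2*29^1* 59^1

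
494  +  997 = 1491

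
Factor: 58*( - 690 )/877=-40020/877 =-2^2 *3^1* 5^1*23^1*29^1*877^(-1)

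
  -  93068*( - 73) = 6793964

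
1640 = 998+642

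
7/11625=7/11625 =0.00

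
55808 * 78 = 4353024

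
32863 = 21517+11346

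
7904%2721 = 2462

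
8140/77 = 740/7 = 105.71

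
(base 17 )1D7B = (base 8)21140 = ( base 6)104424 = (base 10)8800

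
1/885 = 1/885 =0.00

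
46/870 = 23/435 = 0.05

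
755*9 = 6795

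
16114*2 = 32228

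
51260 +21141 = 72401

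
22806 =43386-20580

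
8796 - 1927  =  6869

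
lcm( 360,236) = 21240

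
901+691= 1592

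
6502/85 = 76 + 42/85 = 76.49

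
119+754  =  873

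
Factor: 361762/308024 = 2^(  -  2 ) * 139^(-1 )*653^1 = 653/556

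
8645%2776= 317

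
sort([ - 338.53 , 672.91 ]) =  [ - 338.53,672.91 ] 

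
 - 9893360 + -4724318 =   -  14617678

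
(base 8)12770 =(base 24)9I8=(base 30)67E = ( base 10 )5624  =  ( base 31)5qd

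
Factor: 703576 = 2^3*31^1*2837^1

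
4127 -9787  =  -5660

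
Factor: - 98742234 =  - 2^1*3^1 * 16457039^1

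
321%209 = 112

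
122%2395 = 122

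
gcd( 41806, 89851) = 1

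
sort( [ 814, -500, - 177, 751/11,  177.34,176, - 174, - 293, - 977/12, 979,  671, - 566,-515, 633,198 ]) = [ - 566, - 515, - 500,-293, - 177, -174, - 977/12,751/11, 176,  177.34, 198, 633 , 671, 814, 979 ] 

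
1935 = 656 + 1279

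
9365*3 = 28095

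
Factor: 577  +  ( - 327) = 250 = 2^1*5^3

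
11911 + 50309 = 62220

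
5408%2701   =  6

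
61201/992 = 61+689/992= 61.69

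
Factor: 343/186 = 2^( - 1 ) * 3^( - 1 )*7^3 * 31^( - 1) 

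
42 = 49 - 7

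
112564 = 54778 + 57786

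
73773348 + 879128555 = 952901903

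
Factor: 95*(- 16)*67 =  -101840=-2^4 * 5^1 * 19^1*67^1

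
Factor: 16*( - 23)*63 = -23184 = -  2^4*3^2  *  7^1*23^1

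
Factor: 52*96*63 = 2^7 * 3^3 * 7^1 * 13^1  =  314496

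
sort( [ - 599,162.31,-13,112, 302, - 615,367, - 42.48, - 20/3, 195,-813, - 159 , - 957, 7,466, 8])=[ - 957, - 813, - 615, - 599,  -  159, - 42.48,-13, - 20/3,7,8,112,162.31,195,302,367, 466]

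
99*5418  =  536382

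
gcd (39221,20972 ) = 7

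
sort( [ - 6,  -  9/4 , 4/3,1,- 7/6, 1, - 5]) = [-6, - 5 ,-9/4, - 7/6, 1 , 1,4/3]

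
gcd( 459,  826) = 1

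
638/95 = 638/95= 6.72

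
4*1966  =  7864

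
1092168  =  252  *4334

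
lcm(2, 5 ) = 10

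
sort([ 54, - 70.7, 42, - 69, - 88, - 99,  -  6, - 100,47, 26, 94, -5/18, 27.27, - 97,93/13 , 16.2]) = [ - 100, - 99 ,-97, - 88, - 70.7, - 69 , - 6, - 5/18,93/13, 16.2, 26, 27.27, 42 , 47,54, 94 ] 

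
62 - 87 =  - 25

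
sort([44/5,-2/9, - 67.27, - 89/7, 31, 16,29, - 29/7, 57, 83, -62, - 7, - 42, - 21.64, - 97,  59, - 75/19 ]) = [-97, - 67.27,-62, - 42, - 21.64, - 89/7, - 7, - 29/7, - 75/19,  -  2/9,  44/5,16,29,31,57 , 59, 83]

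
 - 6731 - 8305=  - 15036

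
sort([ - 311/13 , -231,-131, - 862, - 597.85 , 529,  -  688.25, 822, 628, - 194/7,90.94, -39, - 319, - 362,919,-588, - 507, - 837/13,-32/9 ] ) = [ - 862, - 688.25, - 597.85, - 588, - 507 , - 362, - 319,  -  231, - 131, - 837/13, - 39, - 194/7,-311/13,- 32/9,90.94, 529, 628, 822, 919]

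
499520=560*892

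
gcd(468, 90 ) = 18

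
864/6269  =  864/6269  =  0.14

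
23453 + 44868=68321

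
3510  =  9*390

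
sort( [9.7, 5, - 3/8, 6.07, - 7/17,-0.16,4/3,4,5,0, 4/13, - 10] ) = [  -  10,  -  7/17, - 3/8,-0.16 , 0,4/13,4/3, 4,5, 5, 6.07, 9.7] 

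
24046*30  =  721380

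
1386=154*9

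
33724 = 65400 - 31676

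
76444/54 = 38222/27  =  1415.63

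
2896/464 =181/29 = 6.24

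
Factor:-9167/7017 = -3^(-1)*89^1*103^1*2339^(- 1 ) 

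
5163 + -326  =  4837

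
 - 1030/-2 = 515 + 0/1 = 515.00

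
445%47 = 22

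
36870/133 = 36870/133=277.22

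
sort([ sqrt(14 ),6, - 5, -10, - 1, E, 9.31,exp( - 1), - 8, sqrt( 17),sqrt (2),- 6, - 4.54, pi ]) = [ - 10, - 8, - 6,-5, - 4.54,  -  1, exp( - 1),sqrt( 2 ) , E, pi,sqrt( 14 ), sqrt( 17 ),  6, 9.31]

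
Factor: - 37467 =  - 3^2*23^1*181^1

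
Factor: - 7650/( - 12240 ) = 5/8 = 2^ ( -3 ) * 5^1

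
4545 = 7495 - 2950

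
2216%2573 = 2216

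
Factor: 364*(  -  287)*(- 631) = 65919308 = 2^2*7^2* 13^1 * 41^1*631^1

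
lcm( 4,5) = 20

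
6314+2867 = 9181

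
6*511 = 3066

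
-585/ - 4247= 585/4247 = 0.14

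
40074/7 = 5724 + 6/7 = 5724.86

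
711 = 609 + 102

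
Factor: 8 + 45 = 53^1 = 53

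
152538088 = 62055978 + 90482110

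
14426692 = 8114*1778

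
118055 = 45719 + 72336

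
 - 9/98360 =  - 9/98360= - 0.00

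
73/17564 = 73/17564 = 0.00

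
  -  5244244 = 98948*( - 53)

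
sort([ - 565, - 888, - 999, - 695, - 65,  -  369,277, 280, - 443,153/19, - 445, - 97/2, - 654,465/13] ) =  [ - 999, - 888  , - 695,-654, - 565 , - 445 , - 443,  -  369, -65,  -  97/2,153/19, 465/13, 277, 280]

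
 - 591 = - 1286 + 695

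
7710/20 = 385 + 1/2 = 385.50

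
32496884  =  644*50461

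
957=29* 33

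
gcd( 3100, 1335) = 5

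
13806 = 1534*9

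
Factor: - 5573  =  -5573^1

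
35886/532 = 67 +121/266 = 67.45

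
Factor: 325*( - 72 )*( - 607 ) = 14203800= 2^3*3^2*5^2*13^1 * 607^1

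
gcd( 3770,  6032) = 754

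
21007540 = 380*55283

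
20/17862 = 10/8931  =  0.00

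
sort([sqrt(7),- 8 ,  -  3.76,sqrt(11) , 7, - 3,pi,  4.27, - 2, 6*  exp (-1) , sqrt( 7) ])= [- 8,  -  3.76, - 3, - 2, 6 *exp( - 1 ),sqrt(7),sqrt(7),pi,sqrt(11),4.27,7 ] 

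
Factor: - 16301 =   -  16301^1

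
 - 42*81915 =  - 3440430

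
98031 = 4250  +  93781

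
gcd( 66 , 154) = 22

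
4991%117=77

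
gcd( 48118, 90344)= 982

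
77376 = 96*806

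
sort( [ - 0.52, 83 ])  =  [-0.52,83] 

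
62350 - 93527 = -31177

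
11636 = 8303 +3333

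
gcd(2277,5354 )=1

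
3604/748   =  53/11 = 4.82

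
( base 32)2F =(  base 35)29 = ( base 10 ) 79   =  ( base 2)1001111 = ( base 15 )54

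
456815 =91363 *5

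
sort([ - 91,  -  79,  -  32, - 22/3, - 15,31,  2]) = [ - 91, - 79,-32, - 15, -22/3, 2, 31]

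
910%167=75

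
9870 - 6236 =3634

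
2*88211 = 176422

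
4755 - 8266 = -3511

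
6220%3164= 3056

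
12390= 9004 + 3386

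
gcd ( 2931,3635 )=1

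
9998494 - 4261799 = 5736695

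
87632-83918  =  3714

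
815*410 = 334150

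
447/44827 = 447/44827 = 0.01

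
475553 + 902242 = 1377795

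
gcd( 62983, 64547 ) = 1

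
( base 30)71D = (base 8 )14307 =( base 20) FH3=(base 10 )6343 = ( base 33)5R7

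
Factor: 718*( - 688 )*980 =  -  484104320 = - 2^7*5^1*7^2*43^1*359^1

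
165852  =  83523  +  82329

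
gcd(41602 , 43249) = 61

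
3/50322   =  1/16774 = 0.00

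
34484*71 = 2448364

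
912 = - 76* ( - 12 )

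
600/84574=300/42287  =  0.01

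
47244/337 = 140 + 64/337 = 140.19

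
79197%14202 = 8187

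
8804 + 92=8896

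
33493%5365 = 1303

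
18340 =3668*5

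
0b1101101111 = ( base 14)46B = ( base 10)879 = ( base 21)1ki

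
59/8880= 59/8880 = 0.01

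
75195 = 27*2785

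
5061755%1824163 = 1413429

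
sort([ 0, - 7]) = [ - 7,0 ] 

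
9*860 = 7740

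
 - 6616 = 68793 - 75409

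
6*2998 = 17988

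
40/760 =1/19  =  0.05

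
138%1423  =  138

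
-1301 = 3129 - 4430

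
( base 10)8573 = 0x217d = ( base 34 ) 7e5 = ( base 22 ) HFF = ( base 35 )6yx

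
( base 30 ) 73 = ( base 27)7o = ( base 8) 325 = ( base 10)213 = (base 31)6r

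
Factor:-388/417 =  - 2^2*3^( - 1)*97^1*139^( - 1)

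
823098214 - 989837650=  - 166739436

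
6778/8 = 3389/4 =847.25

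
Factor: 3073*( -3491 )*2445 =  - 26229576135=-3^1*5^1 * 7^1 * 163^1 * 439^1*3491^1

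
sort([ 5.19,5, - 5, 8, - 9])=[-9, - 5, 5,5.19, 8 ] 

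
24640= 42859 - 18219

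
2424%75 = 24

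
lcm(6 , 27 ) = 54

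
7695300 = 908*8475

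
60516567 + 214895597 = 275412164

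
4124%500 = 124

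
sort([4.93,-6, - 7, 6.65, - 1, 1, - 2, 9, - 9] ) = [ - 9, - 7, - 6, - 2, - 1,1,4.93,  6.65,9]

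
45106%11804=9694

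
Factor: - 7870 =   -  2^1*5^1*787^1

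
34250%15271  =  3708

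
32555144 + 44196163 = 76751307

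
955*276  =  263580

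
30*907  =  27210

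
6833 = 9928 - 3095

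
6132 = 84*73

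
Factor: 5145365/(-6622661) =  -5^1 * 97^1* 103^2*6622661^( - 1 ) 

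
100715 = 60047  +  40668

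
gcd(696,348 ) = 348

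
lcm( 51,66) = 1122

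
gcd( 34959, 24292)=1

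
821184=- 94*( - 8736) 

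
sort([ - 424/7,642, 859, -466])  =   [-466, - 424/7,642,859 ]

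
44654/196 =227 + 81/98 = 227.83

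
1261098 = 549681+711417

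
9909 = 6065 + 3844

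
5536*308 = 1705088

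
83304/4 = 20826=20826.00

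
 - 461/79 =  - 461/79  =  -5.84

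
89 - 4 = 85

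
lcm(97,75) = 7275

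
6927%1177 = 1042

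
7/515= 7/515 =0.01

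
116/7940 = 29/1985 =0.01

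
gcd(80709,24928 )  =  1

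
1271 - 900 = 371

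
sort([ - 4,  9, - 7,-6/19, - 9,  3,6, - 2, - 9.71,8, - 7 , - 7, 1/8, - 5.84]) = [ -9.71, - 9, - 7, - 7 ,  -  7, - 5.84,-4, - 2, - 6/19,1/8, 3,6,8,9 ]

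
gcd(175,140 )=35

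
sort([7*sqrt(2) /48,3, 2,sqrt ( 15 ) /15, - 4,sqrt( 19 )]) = [ - 4,  7*sqrt(2)/48, sqrt(15)/15,2,3,sqrt( 19 )] 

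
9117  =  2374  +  6743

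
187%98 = 89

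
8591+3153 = 11744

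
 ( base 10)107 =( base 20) 57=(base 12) 8B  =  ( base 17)65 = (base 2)1101011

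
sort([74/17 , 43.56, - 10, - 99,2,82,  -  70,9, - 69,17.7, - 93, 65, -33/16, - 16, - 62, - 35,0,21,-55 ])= [ - 99, - 93, - 70, - 69,-62, - 55, - 35, - 16, - 10,-33/16,0,2,74/17, 9, 17.7,21,43.56,65,82]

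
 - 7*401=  - 2807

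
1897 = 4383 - 2486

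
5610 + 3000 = 8610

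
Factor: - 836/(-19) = 44  =  2^2*11^1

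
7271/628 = 7271/628 =11.58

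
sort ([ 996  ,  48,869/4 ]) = [ 48,869/4, 996]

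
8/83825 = 8/83825 = 0.00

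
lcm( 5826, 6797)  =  40782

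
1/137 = 1/137 = 0.01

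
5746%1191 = 982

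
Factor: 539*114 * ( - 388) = -2^3*3^1 * 7^2* 11^1*19^1*97^1=- 23841048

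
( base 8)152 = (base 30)3g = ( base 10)106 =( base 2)1101010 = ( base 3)10221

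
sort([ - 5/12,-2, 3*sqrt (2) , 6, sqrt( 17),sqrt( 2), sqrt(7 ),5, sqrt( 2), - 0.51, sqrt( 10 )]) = [-2 ,  -  0.51,  -  5/12, sqrt( 2 ) , sqrt( 2),sqrt( 7 ), sqrt(10 ), sqrt( 17 ),3*sqrt( 2), 5, 6]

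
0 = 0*81436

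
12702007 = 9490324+3211683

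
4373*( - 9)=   -  39357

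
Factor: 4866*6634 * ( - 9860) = - 2^4*3^1*5^1*17^1*29^1*31^1 * 107^1*811^1 = -318291093840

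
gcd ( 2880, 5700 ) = 60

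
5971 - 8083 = - 2112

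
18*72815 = 1310670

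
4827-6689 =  - 1862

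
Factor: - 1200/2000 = -3/5 = - 3^1 *5^( - 1 )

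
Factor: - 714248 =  - 2^3*  19^1*37^1*127^1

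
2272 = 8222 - 5950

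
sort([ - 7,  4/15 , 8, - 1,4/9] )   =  [ - 7, - 1,4/15,4/9, 8]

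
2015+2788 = 4803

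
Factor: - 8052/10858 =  - 2^1 * 3^1 * 11^1*89^( - 1 ) = - 66/89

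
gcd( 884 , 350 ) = 2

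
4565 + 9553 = 14118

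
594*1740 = 1033560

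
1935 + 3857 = 5792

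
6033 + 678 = 6711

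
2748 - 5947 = -3199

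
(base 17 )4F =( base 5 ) 313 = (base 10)83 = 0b1010011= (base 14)5d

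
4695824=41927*112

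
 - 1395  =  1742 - 3137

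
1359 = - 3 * (-453 ) 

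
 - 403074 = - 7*57582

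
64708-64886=-178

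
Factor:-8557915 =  - 5^1 *37^1*167^1*277^1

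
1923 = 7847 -5924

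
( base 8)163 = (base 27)47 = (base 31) 3m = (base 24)4j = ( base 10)115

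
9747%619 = 462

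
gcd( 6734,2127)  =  1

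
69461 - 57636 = 11825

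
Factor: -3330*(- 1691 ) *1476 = 2^3*3^4*5^1*19^1*37^1*41^1*89^1 = 8311400280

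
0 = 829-829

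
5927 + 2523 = 8450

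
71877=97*741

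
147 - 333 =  - 186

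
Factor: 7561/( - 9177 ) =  - 3^(-1 )*7^ ( - 1) * 19^( - 1)*23^( - 1 )*7561^1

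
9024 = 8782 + 242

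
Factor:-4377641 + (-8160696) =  - 12538337 = - 7^1 *1791191^1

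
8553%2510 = 1023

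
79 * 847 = 66913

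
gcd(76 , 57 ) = 19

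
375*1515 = 568125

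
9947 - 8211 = 1736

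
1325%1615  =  1325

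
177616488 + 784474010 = 962090498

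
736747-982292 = -245545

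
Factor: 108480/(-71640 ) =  - 904/597 =-2^3*3^( - 1)*113^1*199^( - 1)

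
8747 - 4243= 4504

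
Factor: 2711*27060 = 73359660 =2^2*3^1*5^1*11^1*41^1*2711^1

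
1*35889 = 35889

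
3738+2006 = 5744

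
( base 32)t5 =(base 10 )933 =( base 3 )1021120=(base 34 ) RF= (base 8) 1645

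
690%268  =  154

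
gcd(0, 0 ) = 0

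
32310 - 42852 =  - 10542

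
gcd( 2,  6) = 2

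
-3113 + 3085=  - 28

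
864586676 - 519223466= 345363210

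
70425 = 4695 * 15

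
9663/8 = 1207 + 7/8= 1207.88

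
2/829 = 2/829 = 0.00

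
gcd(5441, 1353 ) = 1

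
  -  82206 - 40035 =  - 122241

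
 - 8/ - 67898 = 4/33949 = 0.00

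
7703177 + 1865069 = 9568246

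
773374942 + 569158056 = 1342532998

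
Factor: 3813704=2^3*476713^1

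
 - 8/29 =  - 1  +  21/29 = - 0.28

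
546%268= 10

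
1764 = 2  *882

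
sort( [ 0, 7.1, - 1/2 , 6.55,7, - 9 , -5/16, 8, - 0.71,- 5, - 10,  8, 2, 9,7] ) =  [ - 10,-9, - 5, - 0.71,-1/2,-5/16,0, 2,6.55, 7,7,7.1, 8,8, 9] 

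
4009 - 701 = 3308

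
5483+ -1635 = 3848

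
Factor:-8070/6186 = - 1345/1031 = - 5^1 * 269^1*1031^( - 1)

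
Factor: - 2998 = -2^1*1499^1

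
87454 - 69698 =17756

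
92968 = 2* 46484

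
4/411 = 4/411 = 0.01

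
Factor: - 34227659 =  - 34227659^1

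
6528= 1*6528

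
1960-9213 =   -  7253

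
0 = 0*1899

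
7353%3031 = 1291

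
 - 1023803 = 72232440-73256243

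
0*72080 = 0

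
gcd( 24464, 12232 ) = 12232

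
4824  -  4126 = 698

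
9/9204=3/3068 = 0.00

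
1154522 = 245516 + 909006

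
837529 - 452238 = 385291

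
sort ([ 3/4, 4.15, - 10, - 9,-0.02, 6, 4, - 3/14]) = [  -  10, - 9 , - 3/14, - 0.02, 3/4, 4,4.15, 6]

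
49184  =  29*1696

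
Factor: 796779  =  3^2*223^1*397^1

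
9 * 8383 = 75447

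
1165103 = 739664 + 425439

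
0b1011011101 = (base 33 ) M7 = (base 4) 23131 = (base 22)1b7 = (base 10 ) 733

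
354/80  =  4 + 17/40 =4.42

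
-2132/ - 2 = 1066/1 = 1066.00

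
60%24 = 12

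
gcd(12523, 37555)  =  7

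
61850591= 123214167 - 61363576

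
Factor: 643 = 643^1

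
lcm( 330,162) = 8910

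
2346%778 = 12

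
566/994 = 283/497 = 0.57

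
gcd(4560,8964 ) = 12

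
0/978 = 0 = 0.00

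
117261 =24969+92292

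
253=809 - 556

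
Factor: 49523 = 49523^1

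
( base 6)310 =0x72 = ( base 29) 3R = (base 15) 79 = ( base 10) 114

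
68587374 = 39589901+28997473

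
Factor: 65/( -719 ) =-5^1*13^1*719^( - 1)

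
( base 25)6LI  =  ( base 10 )4293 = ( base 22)8j3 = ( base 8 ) 10305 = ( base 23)82f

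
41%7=6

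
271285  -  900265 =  - 628980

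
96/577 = 96/577 = 0.17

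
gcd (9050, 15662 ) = 2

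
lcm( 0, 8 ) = 0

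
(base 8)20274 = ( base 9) 12441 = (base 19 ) 1441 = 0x20BC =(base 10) 8380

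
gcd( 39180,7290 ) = 30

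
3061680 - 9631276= - 6569596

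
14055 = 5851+8204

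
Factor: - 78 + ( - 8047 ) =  - 8125 = - 5^4*13^1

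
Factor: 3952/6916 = 4/7 = 2^2 * 7^( - 1) 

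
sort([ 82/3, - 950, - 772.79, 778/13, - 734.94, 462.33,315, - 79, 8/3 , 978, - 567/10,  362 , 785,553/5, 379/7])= [ - 950 , - 772.79, - 734.94, - 79,  -  567/10, 8/3, 82/3, 379/7,778/13, 553/5,315, 362,462.33, 785, 978]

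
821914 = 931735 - 109821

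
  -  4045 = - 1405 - 2640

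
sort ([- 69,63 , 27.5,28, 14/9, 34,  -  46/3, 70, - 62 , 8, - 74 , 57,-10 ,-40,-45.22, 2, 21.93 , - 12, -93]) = [-93 , - 74 ,  -  69, - 62,-45.22, - 40,-46/3,-12,-10, 14/9,2, 8,21.93, 27.5, 28 , 34, 57, 63, 70]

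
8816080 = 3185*2768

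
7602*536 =4074672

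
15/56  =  15/56 =0.27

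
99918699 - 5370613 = 94548086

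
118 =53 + 65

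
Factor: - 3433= - 3433^1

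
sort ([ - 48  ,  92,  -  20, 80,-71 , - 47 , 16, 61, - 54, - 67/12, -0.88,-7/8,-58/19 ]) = [ - 71, - 54,  -  48, - 47,- 20,-67/12, - 58/19,  -  0.88, - 7/8, 16,61,  80 , 92]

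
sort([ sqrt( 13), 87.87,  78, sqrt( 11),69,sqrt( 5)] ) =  [sqrt(5), sqrt(11 ),sqrt(13), 69,78,87.87 ] 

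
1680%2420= 1680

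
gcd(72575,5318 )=1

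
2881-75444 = -72563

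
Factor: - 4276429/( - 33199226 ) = 2^( - 1 )  *4276429^1*16599613^(  -  1)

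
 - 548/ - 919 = 548/919 = 0.60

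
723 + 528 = 1251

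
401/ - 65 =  - 401/65= - 6.17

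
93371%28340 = 8351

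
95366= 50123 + 45243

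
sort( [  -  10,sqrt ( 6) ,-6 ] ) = [ - 10,-6,sqrt(6) ]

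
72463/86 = 842 + 51/86 = 842.59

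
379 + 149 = 528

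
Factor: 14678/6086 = 41/17 = 17^ (-1)*41^1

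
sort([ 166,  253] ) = [ 166, 253]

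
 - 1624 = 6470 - 8094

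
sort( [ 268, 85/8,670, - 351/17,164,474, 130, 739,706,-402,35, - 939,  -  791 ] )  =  [ - 939, - 791, - 402,-351/17,85/8,35,130, 164, 268 , 474,670, 706,739]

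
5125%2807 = 2318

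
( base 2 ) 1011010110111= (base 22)c07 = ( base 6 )42531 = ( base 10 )5815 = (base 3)21222101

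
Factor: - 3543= - 3^1*1181^1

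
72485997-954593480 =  - 882107483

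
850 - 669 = 181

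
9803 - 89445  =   - 79642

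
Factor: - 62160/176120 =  - 6/17= -2^1 * 3^1*17^(- 1)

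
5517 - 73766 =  - 68249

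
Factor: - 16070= - 2^1*5^1*1607^1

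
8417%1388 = 89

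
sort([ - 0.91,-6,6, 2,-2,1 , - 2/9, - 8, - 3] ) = [ - 8 , - 6, - 3, - 2, - 0.91, - 2/9,1,2, 6]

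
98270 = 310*317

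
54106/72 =27053/36 =751.47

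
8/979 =8/979 = 0.01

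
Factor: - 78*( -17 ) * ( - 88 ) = - 116688 = - 2^4  *3^1 * 11^1 * 13^1* 17^1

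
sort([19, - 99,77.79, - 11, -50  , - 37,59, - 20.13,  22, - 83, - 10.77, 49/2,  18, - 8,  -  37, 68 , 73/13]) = [  -  99,-83,-50, - 37, - 37, - 20.13, - 11 , - 10.77, - 8, 73/13, 18, 19, 22,49/2, 59, 68, 77.79 ] 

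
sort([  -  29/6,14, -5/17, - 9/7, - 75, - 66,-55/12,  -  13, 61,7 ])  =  [  -  75 , - 66, - 13,-29/6,-55/12,-9/7, - 5/17, 7  ,  14 , 61 ] 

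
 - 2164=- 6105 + 3941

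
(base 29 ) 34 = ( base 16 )5B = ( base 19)4f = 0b1011011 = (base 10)91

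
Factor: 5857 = 5857^1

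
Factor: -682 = - 2^1*11^1*31^1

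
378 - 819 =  - 441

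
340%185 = 155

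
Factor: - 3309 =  - 3^1*1103^1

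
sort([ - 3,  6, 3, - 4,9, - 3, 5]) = [ - 4, - 3, - 3, 3,5, 6,9]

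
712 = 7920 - 7208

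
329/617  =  329/617 = 0.53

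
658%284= 90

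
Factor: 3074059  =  17^1*211^1 * 857^1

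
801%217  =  150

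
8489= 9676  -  1187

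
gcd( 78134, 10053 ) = 1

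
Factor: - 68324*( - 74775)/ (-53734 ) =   -  2^1*3^1*5^2*19^1 *29^1*31^1*67^ (  -  1)  *  401^( - 1)*997^1 =- 2554463550/26867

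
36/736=9/184 = 0.05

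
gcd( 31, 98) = 1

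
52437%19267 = 13903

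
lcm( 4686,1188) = 84348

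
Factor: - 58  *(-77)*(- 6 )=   -  26796=- 2^2*3^1*7^1 *11^1*29^1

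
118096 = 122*968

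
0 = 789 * 0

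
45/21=15/7 = 2.14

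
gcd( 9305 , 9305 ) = 9305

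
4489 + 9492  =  13981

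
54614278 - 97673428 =- 43059150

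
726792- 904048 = -177256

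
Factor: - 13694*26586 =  - 2^2*3^2*7^1*41^1 * 167^1*211^1 = -  364068684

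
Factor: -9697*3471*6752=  - 227260753824 = -2^5*3^1*13^1*89^1 * 211^1*9697^1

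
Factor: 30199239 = 3^2*7^2*31^1*47^2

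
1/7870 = 1/7870 = 0.00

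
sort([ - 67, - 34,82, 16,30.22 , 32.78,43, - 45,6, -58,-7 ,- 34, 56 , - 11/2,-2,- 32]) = [ - 67, - 58, -45,-34, - 34, - 32, -7, - 11/2,-2, 6, 16,  30.22,  32.78,43,56, 82]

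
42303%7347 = 5568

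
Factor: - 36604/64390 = - 2^1*5^( - 1)*47^( - 1 ) * 137^( - 1)*9151^1 = -18302/32195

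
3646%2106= 1540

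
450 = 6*75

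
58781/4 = 14695 + 1/4 = 14695.25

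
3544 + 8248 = 11792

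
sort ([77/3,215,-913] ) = [ - 913,77/3, 215 ] 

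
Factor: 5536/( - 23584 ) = - 11^(- 1 )*67^( - 1 ) * 173^1 = - 173/737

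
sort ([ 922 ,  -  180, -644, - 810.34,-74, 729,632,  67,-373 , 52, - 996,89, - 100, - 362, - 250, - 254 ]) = [ - 996, - 810.34,-644,- 373, - 362, - 254 , - 250, - 180,  -  100 , - 74, 52,67,89,632, 729, 922 ]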